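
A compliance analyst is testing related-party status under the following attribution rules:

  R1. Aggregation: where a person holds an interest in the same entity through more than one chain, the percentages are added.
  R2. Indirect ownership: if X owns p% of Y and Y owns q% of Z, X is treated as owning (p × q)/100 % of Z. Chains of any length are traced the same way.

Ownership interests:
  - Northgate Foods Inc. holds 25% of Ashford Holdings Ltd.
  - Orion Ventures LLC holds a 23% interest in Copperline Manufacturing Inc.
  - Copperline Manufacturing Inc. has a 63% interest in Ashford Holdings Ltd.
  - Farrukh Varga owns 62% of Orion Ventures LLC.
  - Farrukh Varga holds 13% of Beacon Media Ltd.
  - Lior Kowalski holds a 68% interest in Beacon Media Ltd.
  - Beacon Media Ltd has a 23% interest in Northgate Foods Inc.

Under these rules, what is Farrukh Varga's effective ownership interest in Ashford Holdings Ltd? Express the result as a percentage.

Chain via Orion Ventures LLC → Copperline Manufacturing Inc. (R2): 62% × 23% × 63% = 8.9838% of Ashford Holdings Ltd.
Chain via Beacon Media Ltd → Northgate Foods Inc. (R2): 13% × 23% × 25% = 0.7475% of Ashford Holdings Ltd.
Aggregating (R1): 8.9838% + 0.7475% = 9.7313%.

9.7313%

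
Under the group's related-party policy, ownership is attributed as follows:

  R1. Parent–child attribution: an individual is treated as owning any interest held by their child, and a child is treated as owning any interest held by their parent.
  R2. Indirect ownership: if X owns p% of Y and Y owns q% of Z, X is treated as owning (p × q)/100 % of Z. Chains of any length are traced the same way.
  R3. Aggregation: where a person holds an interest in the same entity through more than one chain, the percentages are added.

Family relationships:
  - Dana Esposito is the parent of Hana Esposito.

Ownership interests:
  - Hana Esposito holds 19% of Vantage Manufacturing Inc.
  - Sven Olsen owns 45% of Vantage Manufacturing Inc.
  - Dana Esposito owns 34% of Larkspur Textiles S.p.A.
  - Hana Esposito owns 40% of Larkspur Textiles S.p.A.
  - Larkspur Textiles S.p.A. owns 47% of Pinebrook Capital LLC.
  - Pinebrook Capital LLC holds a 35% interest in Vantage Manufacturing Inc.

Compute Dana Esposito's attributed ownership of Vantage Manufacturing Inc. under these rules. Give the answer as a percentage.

31.173%

By parent–child attribution (R1), Dana Esposito is treated as also owning Hana Esposito's interest in Larkspur Textiles S.p.A, giving 34% + 40% = 74%.
By parent–child attribution (R1), Dana Esposito is treated as owning Hana Esposito's 19% interest in Vantage Manufacturing Inc.
Chain via Larkspur Textiles S.p.A. → Pinebrook Capital LLC (R2): 74% × 47% × 35% = 12.173% of Vantage Manufacturing Inc.
Direct interest in Vantage Manufacturing Inc: 19%.
Aggregating (R3): 12.173% + 19% = 31.173%.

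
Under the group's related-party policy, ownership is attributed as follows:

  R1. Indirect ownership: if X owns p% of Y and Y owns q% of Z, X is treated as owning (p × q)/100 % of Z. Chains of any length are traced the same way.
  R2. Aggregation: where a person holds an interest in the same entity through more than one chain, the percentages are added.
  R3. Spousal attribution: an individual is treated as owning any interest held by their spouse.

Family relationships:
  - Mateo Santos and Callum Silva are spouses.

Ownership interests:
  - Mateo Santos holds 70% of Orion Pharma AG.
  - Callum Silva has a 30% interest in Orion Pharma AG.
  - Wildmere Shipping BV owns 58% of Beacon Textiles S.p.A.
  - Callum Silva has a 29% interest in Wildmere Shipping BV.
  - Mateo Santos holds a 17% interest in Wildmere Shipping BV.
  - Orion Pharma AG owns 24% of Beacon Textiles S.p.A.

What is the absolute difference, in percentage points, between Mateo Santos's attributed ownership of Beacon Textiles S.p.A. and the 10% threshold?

40.68

By spousal attribution (R3), Mateo Santos is treated as also owning Callum Silva's interest in Orion Pharma AG, giving 70% + 30% = 100%.
By spousal attribution (R3), Mateo Santos is treated as also owning Callum Silva's interest in Wildmere Shipping BV, giving 17% + 29% = 46%.
Chain via Orion Pharma AG (R1): 100% × 24% = 24% of Beacon Textiles S.p.A.
Chain via Wildmere Shipping BV (R1): 46% × 58% = 26.68% of Beacon Textiles S.p.A.
Aggregating (R2): 24% + 26.68% = 50.68%.
50.68% exceeds the 10% threshold by 40.68 percentage points.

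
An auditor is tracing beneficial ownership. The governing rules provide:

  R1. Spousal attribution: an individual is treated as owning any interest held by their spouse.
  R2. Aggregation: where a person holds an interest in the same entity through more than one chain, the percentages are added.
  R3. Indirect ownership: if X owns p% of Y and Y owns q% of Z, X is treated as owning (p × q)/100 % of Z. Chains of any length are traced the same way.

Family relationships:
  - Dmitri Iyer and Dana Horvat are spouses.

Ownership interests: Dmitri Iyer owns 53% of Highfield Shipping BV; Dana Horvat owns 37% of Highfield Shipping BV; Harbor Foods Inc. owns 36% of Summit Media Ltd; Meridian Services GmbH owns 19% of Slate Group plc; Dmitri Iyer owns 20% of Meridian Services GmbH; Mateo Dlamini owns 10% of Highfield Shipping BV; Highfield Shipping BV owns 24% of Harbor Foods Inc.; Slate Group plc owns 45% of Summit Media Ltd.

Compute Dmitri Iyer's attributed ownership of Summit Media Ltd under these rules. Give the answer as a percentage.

9.486%

By spousal attribution (R1), Dmitri Iyer is treated as also owning Dana Horvat's interest in Highfield Shipping BV, giving 53% + 37% = 90%.
Chain via Highfield Shipping BV → Harbor Foods Inc. (R3): 90% × 24% × 36% = 7.776% of Summit Media Ltd.
Chain via Meridian Services GmbH → Slate Group plc (R3): 20% × 19% × 45% = 1.71% of Summit Media Ltd.
Aggregating (R2): 7.776% + 1.71% = 9.486%.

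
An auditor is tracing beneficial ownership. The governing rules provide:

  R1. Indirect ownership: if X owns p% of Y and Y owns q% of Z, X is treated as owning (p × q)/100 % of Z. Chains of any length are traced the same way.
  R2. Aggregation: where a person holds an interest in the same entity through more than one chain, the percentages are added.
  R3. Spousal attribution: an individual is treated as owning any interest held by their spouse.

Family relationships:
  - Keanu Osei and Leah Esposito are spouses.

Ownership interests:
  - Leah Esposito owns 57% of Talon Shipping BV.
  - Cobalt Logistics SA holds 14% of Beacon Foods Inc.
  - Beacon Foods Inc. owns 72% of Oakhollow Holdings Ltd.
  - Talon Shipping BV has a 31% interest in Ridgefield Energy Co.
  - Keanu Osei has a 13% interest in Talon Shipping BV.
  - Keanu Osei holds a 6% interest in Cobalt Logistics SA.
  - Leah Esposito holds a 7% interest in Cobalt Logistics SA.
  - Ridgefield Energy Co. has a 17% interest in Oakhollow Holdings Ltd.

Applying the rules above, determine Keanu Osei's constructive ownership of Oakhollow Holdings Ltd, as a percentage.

4.9994%

By spousal attribution (R3), Keanu Osei is treated as also owning Leah Esposito's interest in Talon Shipping BV, giving 13% + 57% = 70%.
By spousal attribution (R3), Keanu Osei is treated as also owning Leah Esposito's interest in Cobalt Logistics SA, giving 6% + 7% = 13%.
Chain via Talon Shipping BV → Ridgefield Energy Co. (R1): 70% × 31% × 17% = 3.689% of Oakhollow Holdings Ltd.
Chain via Cobalt Logistics SA → Beacon Foods Inc. (R1): 13% × 14% × 72% = 1.3104% of Oakhollow Holdings Ltd.
Aggregating (R2): 3.689% + 1.3104% = 4.9994%.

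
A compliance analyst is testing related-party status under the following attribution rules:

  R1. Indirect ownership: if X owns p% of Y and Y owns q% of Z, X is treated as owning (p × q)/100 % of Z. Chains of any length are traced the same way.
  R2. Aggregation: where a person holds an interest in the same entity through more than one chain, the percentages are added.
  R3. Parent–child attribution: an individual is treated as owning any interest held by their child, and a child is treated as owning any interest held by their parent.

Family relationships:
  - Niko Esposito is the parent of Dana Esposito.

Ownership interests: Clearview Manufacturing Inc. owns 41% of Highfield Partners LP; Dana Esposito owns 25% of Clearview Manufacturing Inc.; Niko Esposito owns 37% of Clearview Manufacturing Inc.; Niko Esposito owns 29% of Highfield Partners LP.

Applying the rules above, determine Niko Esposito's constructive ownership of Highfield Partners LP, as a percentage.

54.42%

By parent–child attribution (R3), Niko Esposito is treated as also owning Dana Esposito's interest in Clearview Manufacturing Inc, giving 37% + 25% = 62%.
Chain via Clearview Manufacturing Inc. (R1): 62% × 41% = 25.42% of Highfield Partners LP.
Direct interest in Highfield Partners LP: 29%.
Aggregating (R2): 25.42% + 29% = 54.42%.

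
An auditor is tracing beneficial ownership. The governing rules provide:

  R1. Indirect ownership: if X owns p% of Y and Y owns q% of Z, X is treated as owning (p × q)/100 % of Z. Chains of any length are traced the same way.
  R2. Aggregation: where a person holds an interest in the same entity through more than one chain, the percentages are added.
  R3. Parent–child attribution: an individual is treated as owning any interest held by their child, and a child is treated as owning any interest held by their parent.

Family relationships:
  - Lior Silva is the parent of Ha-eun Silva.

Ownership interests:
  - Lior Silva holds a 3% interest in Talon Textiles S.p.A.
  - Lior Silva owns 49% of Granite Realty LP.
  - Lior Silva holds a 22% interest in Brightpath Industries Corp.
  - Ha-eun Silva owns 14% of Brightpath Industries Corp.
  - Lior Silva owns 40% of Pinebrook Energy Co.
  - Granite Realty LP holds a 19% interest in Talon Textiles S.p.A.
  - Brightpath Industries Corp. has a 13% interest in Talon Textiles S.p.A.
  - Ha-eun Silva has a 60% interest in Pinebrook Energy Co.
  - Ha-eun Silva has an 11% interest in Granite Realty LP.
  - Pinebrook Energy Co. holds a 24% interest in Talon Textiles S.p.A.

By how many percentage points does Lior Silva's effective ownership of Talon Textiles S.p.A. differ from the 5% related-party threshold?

38.08

By parent–child attribution (R3), Lior Silva is treated as also owning Ha-eun Silva's interest in Brightpath Industries Corp, giving 22% + 14% = 36%.
By parent–child attribution (R3), Lior Silva is treated as also owning Ha-eun Silva's interest in Pinebrook Energy Co, giving 40% + 60% = 100%.
By parent–child attribution (R3), Lior Silva is treated as also owning Ha-eun Silva's interest in Granite Realty LP, giving 49% + 11% = 60%.
Chain via Brightpath Industries Corp. (R1): 36% × 13% = 4.68% of Talon Textiles S.p.A.
Chain via Pinebrook Energy Co. (R1): 100% × 24% = 24% of Talon Textiles S.p.A.
Chain via Granite Realty LP (R1): 60% × 19% = 11.4% of Talon Textiles S.p.A.
Direct interest in Talon Textiles S.p.A: 3%.
Aggregating (R2): 4.68% + 24% + 11.4% + 3% = 43.08%.
43.08% exceeds the 5% threshold by 38.08 percentage points.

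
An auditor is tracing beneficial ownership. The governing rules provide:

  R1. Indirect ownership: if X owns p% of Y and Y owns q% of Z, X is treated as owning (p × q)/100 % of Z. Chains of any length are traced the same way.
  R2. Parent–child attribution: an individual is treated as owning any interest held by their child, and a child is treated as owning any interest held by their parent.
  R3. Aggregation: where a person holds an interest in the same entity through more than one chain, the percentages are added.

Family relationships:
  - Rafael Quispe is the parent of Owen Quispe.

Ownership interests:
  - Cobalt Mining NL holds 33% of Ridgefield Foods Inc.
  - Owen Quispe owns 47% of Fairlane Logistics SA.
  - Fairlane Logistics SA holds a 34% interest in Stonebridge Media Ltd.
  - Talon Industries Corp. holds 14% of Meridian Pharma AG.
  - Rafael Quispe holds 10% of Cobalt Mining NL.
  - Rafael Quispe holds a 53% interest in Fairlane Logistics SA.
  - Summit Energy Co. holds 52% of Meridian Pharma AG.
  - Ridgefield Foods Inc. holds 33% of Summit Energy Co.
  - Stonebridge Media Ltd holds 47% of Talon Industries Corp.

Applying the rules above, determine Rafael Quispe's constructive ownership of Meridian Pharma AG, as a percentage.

By parent–child attribution (R2), Rafael Quispe is treated as also owning Owen Quispe's interest in Fairlane Logistics SA, giving 53% + 47% = 100%.
Chain via Fairlane Logistics SA → Stonebridge Media Ltd → Talon Industries Corp. (R1): 100% × 34% × 47% × 14% = 2.2372% of Meridian Pharma AG.
Chain via Cobalt Mining NL → Ridgefield Foods Inc. → Summit Energy Co. (R1): 10% × 33% × 33% × 52% = 0.56628% of Meridian Pharma AG.
Aggregating (R3): 2.2372% + 0.56628% = 2.80348%.

2.80348%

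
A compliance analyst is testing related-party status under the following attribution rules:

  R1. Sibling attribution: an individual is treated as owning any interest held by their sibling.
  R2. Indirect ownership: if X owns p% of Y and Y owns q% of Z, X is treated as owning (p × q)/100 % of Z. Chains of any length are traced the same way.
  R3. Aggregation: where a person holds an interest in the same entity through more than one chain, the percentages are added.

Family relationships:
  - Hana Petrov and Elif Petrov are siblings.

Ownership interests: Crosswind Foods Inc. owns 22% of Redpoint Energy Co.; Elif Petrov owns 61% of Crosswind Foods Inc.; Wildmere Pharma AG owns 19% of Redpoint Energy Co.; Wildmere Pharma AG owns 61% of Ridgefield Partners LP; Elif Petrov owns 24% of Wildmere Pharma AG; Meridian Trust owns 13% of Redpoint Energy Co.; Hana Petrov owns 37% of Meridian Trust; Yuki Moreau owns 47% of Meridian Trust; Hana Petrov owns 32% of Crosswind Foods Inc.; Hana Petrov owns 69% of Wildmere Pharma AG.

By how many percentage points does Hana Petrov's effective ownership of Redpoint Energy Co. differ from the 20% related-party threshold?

By sibling attribution (R1), Hana Petrov is treated as also owning Elif Petrov's interest in Crosswind Foods Inc, giving 32% + 61% = 93%.
By sibling attribution (R1), Hana Petrov is treated as also owning Elif Petrov's interest in Wildmere Pharma AG, giving 69% + 24% = 93%.
Chain via Crosswind Foods Inc. (R2): 93% × 22% = 20.46% of Redpoint Energy Co.
Chain via Wildmere Pharma AG (R2): 93% × 19% = 17.67% of Redpoint Energy Co.
Chain via Meridian Trust (R2): 37% × 13% = 4.81% of Redpoint Energy Co.
Aggregating (R3): 20.46% + 17.67% + 4.81% = 42.94%.
42.94% exceeds the 20% threshold by 22.94 percentage points.

22.94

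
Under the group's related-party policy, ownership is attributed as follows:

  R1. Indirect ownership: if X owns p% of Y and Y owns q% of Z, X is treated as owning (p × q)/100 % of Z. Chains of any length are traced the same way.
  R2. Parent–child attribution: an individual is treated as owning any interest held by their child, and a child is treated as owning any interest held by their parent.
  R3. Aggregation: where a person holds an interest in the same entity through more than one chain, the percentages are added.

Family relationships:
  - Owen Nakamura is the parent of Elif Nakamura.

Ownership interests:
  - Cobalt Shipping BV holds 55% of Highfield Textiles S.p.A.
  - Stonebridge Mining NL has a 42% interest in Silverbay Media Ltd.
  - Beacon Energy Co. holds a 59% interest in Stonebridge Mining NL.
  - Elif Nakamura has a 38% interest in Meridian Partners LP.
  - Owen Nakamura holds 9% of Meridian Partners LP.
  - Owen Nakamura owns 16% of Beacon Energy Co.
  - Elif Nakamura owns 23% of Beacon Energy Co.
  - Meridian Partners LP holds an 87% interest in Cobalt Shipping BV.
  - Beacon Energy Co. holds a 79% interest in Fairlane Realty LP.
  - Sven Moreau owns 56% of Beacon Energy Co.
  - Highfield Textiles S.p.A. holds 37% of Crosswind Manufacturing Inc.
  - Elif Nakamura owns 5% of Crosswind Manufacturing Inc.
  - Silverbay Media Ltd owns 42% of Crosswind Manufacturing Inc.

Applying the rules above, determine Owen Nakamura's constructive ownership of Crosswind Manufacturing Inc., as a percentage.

By parent–child attribution (R2), Owen Nakamura is treated as also owning Elif Nakamura's interest in Meridian Partners LP, giving 9% + 38% = 47%.
By parent–child attribution (R2), Owen Nakamura is treated as also owning Elif Nakamura's interest in Beacon Energy Co, giving 16% + 23% = 39%.
By parent–child attribution (R2), Owen Nakamura is treated as owning Elif Nakamura's 5% interest in Crosswind Manufacturing Inc.
Chain via Meridian Partners LP → Cobalt Shipping BV → Highfield Textiles S.p.A. (R1): 47% × 87% × 55% × 37% = 8.321115% of Crosswind Manufacturing Inc.
Chain via Beacon Energy Co. → Stonebridge Mining NL → Silverbay Media Ltd (R1): 39% × 59% × 42% × 42% = 4.058964% of Crosswind Manufacturing Inc.
Direct interest in Crosswind Manufacturing Inc: 5%.
Aggregating (R3): 8.321115% + 4.058964% + 5% = 17.380079%.

17.380079%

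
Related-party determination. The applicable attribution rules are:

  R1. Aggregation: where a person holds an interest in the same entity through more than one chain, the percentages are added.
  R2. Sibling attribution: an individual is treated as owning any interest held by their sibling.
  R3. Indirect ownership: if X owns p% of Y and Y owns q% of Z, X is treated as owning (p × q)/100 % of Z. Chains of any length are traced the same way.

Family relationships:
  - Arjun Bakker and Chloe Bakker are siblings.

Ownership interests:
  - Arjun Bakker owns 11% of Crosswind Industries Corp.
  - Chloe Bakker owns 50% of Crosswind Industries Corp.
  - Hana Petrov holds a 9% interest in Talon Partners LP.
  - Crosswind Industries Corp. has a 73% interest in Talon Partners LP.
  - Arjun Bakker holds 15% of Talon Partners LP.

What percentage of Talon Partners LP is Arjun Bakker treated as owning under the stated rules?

By sibling attribution (R2), Arjun Bakker is treated as also owning Chloe Bakker's interest in Crosswind Industries Corp, giving 11% + 50% = 61%.
Chain via Crosswind Industries Corp. (R3): 61% × 73% = 44.53% of Talon Partners LP.
Direct interest in Talon Partners LP: 15%.
Aggregating (R1): 44.53% + 15% = 59.53%.

59.53%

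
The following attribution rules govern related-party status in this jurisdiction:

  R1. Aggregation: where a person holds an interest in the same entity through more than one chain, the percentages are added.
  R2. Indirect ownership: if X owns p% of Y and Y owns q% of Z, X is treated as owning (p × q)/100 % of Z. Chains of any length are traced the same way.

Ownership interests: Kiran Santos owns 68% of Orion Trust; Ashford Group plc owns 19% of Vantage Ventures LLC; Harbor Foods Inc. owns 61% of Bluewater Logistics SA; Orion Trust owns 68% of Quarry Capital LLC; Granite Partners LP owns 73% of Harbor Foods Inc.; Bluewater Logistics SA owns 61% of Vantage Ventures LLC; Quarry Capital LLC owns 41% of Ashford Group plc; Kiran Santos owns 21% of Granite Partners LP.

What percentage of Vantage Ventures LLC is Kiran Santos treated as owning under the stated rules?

Chain via Orion Trust → Quarry Capital LLC → Ashford Group plc (R2): 68% × 68% × 41% × 19% = 3.602096% of Vantage Ventures LLC.
Chain via Granite Partners LP → Harbor Foods Inc. → Bluewater Logistics SA (R2): 21% × 73% × 61% × 61% = 5.704293% of Vantage Ventures LLC.
Aggregating (R1): 3.602096% + 5.704293% = 9.306389%.

9.306389%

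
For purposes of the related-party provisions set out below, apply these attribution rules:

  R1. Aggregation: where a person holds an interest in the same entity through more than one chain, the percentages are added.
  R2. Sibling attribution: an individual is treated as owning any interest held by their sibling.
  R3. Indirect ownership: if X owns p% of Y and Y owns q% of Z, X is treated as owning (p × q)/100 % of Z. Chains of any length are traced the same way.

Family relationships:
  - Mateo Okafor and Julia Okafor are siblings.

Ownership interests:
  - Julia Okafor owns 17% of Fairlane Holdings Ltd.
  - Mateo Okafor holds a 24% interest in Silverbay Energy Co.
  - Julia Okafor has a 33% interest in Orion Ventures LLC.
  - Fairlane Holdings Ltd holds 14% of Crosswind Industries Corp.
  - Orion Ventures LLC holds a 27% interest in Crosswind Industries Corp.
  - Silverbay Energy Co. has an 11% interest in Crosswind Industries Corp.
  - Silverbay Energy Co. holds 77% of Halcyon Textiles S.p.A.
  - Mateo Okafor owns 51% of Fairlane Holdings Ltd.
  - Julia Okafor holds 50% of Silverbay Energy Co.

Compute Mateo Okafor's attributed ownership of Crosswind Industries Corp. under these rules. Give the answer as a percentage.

26.57%

By sibling attribution (R2), Mateo Okafor is treated as also owning Julia Okafor's interest in Fairlane Holdings Ltd, giving 51% + 17% = 68%.
By sibling attribution (R2), Mateo Okafor is treated as also owning Julia Okafor's interest in Silverbay Energy Co, giving 24% + 50% = 74%.
By sibling attribution (R2), Mateo Okafor is treated as owning Julia Okafor's 33% interest in Orion Ventures LLC.
Chain via Fairlane Holdings Ltd (R3): 68% × 14% = 9.52% of Crosswind Industries Corp.
Chain via Silverbay Energy Co. (R3): 74% × 11% = 8.14% of Crosswind Industries Corp.
Chain via Orion Ventures LLC (R3): 33% × 27% = 8.91% of Crosswind Industries Corp.
Aggregating (R1): 9.52% + 8.14% + 8.91% = 26.57%.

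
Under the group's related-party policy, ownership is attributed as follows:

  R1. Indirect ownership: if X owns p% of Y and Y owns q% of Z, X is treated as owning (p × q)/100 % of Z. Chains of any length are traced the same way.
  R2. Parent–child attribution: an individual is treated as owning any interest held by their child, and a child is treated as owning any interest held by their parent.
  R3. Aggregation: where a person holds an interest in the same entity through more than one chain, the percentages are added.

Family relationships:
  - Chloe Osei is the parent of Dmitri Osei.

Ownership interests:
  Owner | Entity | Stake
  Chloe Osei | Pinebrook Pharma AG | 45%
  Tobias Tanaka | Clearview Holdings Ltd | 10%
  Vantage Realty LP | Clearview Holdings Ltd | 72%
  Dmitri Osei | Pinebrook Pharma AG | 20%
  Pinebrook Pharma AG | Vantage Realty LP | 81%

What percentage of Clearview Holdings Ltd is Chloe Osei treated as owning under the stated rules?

37.908%

By parent–child attribution (R2), Chloe Osei is treated as also owning Dmitri Osei's interest in Pinebrook Pharma AG, giving 45% + 20% = 65%.
Chain via Pinebrook Pharma AG → Vantage Realty LP (R1): 65% × 81% × 72% = 37.908% of Clearview Holdings Ltd.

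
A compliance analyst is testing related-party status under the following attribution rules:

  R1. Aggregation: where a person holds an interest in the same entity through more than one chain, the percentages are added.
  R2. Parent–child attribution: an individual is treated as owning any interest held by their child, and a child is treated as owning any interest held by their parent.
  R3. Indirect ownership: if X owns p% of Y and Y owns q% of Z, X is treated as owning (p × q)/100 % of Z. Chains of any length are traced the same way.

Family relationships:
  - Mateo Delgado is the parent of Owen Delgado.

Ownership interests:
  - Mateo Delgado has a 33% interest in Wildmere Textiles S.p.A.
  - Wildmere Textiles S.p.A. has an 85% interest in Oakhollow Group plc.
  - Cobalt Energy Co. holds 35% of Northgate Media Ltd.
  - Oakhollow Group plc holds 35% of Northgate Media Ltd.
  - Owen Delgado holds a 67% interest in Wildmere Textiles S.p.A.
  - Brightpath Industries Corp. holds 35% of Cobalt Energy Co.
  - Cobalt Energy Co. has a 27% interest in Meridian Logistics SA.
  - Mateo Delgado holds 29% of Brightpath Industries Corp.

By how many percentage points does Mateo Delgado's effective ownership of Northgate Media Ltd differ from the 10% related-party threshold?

23.3025

By parent–child attribution (R2), Mateo Delgado is treated as also owning Owen Delgado's interest in Wildmere Textiles S.p.A, giving 33% + 67% = 100%.
Chain via Brightpath Industries Corp. → Cobalt Energy Co. (R3): 29% × 35% × 35% = 3.5525% of Northgate Media Ltd.
Chain via Wildmere Textiles S.p.A. → Oakhollow Group plc (R3): 100% × 85% × 35% = 29.75% of Northgate Media Ltd.
Aggregating (R1): 3.5525% + 29.75% = 33.3025%.
33.3025% exceeds the 10% threshold by 23.3025 percentage points.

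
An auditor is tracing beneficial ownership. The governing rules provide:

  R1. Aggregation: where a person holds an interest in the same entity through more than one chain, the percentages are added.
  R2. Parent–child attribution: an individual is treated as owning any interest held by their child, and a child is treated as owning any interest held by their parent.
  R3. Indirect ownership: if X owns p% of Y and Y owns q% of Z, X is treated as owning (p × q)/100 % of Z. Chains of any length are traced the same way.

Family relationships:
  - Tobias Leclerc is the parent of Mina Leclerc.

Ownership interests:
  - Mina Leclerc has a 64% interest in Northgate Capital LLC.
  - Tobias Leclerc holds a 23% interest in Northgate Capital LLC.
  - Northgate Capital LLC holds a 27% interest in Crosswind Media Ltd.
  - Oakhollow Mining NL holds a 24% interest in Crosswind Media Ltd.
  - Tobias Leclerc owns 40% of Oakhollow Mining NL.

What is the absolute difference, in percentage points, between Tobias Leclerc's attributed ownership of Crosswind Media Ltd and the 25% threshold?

8.09

By parent–child attribution (R2), Tobias Leclerc is treated as also owning Mina Leclerc's interest in Northgate Capital LLC, giving 23% + 64% = 87%.
Chain via Oakhollow Mining NL (R3): 40% × 24% = 9.6% of Crosswind Media Ltd.
Chain via Northgate Capital LLC (R3): 87% × 27% = 23.49% of Crosswind Media Ltd.
Aggregating (R1): 9.6% + 23.49% = 33.09%.
33.09% exceeds the 25% threshold by 8.09 percentage points.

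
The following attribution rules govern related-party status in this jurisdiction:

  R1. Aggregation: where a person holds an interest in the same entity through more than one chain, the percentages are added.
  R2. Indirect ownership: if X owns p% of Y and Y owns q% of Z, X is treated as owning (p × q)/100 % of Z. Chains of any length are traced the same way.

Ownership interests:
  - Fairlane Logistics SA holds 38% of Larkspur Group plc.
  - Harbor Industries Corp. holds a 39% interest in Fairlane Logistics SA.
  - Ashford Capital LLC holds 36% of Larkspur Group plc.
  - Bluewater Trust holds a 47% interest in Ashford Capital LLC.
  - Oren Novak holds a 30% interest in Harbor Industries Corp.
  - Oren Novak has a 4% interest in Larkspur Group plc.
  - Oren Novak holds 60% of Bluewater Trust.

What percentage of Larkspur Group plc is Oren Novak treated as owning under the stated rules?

18.598%

Chain via Bluewater Trust → Ashford Capital LLC (R2): 60% × 47% × 36% = 10.152% of Larkspur Group plc.
Chain via Harbor Industries Corp. → Fairlane Logistics SA (R2): 30% × 39% × 38% = 4.446% of Larkspur Group plc.
Direct interest in Larkspur Group plc: 4%.
Aggregating (R1): 10.152% + 4.446% + 4% = 18.598%.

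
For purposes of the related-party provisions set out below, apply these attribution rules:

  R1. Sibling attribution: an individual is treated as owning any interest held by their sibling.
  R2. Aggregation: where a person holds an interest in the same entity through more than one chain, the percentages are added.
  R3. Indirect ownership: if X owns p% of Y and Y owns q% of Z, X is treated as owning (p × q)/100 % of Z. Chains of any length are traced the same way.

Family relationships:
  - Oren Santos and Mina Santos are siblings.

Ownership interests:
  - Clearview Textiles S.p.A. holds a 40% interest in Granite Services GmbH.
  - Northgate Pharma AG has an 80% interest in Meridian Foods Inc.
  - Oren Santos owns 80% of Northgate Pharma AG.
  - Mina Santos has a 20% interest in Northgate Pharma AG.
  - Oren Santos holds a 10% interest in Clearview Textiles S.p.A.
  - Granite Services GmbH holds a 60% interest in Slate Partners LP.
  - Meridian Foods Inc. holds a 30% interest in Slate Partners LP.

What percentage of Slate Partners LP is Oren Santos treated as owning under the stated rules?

26.4%

By sibling attribution (R1), Oren Santos is treated as also owning Mina Santos's interest in Northgate Pharma AG, giving 80% + 20% = 100%.
Chain via Northgate Pharma AG → Meridian Foods Inc. (R3): 100% × 80% × 30% = 24% of Slate Partners LP.
Chain via Clearview Textiles S.p.A. → Granite Services GmbH (R3): 10% × 40% × 60% = 2.4% of Slate Partners LP.
Aggregating (R2): 24% + 2.4% = 26.4%.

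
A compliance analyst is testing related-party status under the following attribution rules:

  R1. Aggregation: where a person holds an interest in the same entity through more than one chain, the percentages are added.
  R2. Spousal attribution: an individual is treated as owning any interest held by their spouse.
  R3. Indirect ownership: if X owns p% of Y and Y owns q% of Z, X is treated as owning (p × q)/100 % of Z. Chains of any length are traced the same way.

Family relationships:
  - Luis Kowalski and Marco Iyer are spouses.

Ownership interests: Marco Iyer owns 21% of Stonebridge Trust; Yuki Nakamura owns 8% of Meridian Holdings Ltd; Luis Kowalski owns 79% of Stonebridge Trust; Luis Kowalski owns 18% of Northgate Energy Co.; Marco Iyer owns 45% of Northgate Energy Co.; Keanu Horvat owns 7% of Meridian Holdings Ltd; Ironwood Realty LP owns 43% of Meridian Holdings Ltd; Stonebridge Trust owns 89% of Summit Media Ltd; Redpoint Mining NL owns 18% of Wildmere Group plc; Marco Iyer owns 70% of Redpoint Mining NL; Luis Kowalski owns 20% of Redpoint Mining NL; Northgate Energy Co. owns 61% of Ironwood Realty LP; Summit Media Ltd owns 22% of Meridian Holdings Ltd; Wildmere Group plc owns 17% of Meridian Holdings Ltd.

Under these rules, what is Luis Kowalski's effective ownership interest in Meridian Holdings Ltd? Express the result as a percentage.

38.8589%

By spousal attribution (R2), Luis Kowalski is treated as also owning Marco Iyer's interest in Stonebridge Trust, giving 79% + 21% = 100%.
By spousal attribution (R2), Luis Kowalski is treated as also owning Marco Iyer's interest in Northgate Energy Co, giving 18% + 45% = 63%.
By spousal attribution (R2), Luis Kowalski is treated as also owning Marco Iyer's interest in Redpoint Mining NL, giving 20% + 70% = 90%.
Chain via Stonebridge Trust → Summit Media Ltd (R3): 100% × 89% × 22% = 19.58% of Meridian Holdings Ltd.
Chain via Northgate Energy Co. → Ironwood Realty LP (R3): 63% × 61% × 43% = 16.5249% of Meridian Holdings Ltd.
Chain via Redpoint Mining NL → Wildmere Group plc (R3): 90% × 18% × 17% = 2.754% of Meridian Holdings Ltd.
Aggregating (R1): 19.58% + 16.5249% + 2.754% = 38.8589%.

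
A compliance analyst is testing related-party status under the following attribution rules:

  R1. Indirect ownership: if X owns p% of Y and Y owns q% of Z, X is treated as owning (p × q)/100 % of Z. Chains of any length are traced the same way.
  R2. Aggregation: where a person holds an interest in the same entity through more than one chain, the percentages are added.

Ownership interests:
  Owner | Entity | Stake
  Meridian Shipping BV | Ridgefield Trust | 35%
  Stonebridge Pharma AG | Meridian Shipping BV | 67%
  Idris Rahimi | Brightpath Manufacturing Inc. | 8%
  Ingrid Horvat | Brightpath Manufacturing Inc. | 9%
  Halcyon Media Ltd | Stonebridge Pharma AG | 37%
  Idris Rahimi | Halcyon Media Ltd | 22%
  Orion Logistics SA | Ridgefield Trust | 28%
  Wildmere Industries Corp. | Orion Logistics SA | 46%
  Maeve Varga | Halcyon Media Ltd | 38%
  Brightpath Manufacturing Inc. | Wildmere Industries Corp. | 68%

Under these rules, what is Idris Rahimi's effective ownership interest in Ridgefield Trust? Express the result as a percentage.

2.609502%

Chain via Halcyon Media Ltd → Stonebridge Pharma AG → Meridian Shipping BV (R1): 22% × 37% × 67% × 35% = 1.90883% of Ridgefield Trust.
Chain via Brightpath Manufacturing Inc. → Wildmere Industries Corp. → Orion Logistics SA (R1): 8% × 68% × 46% × 28% = 0.700672% of Ridgefield Trust.
Aggregating (R2): 1.90883% + 0.700672% = 2.609502%.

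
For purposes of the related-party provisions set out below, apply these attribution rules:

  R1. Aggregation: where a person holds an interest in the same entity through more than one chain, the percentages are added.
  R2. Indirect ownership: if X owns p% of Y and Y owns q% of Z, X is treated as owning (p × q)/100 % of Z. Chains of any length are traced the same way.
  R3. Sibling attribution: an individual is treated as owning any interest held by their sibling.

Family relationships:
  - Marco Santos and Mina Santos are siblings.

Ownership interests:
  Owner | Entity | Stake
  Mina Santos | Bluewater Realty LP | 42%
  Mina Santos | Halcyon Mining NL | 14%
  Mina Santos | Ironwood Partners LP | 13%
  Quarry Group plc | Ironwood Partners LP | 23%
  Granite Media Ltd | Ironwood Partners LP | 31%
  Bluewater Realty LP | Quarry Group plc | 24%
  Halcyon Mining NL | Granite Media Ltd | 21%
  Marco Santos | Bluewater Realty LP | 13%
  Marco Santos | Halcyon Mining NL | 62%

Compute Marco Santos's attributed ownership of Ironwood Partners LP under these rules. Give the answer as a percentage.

By sibling attribution (R3), Marco Santos is treated as also owning Mina Santos's interest in Halcyon Mining NL, giving 62% + 14% = 76%.
By sibling attribution (R3), Marco Santos is treated as also owning Mina Santos's interest in Bluewater Realty LP, giving 13% + 42% = 55%.
By sibling attribution (R3), Marco Santos is treated as owning Mina Santos's 13% interest in Ironwood Partners LP.
Chain via Halcyon Mining NL → Granite Media Ltd (R2): 76% × 21% × 31% = 4.9476% of Ironwood Partners LP.
Chain via Bluewater Realty LP → Quarry Group plc (R2): 55% × 24% × 23% = 3.036% of Ironwood Partners LP.
Direct interest in Ironwood Partners LP: 13%.
Aggregating (R1): 4.9476% + 3.036% + 13% = 20.9836%.

20.9836%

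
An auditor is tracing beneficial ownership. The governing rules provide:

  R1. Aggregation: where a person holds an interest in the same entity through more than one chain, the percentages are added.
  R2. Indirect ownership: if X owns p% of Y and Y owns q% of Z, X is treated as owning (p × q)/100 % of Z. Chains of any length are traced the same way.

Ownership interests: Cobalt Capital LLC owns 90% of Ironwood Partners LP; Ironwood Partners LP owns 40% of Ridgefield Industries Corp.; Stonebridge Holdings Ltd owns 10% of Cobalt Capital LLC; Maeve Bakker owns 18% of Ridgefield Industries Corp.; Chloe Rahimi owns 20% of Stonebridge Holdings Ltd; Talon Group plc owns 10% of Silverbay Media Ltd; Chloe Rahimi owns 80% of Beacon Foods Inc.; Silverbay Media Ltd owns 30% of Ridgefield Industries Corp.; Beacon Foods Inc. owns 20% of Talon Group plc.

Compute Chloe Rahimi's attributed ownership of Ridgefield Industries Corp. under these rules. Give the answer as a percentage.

1.2%

Chain via Beacon Foods Inc. → Talon Group plc → Silverbay Media Ltd (R2): 80% × 20% × 10% × 30% = 0.48% of Ridgefield Industries Corp.
Chain via Stonebridge Holdings Ltd → Cobalt Capital LLC → Ironwood Partners LP (R2): 20% × 10% × 90% × 40% = 0.72% of Ridgefield Industries Corp.
Aggregating (R1): 0.48% + 0.72% = 1.2%.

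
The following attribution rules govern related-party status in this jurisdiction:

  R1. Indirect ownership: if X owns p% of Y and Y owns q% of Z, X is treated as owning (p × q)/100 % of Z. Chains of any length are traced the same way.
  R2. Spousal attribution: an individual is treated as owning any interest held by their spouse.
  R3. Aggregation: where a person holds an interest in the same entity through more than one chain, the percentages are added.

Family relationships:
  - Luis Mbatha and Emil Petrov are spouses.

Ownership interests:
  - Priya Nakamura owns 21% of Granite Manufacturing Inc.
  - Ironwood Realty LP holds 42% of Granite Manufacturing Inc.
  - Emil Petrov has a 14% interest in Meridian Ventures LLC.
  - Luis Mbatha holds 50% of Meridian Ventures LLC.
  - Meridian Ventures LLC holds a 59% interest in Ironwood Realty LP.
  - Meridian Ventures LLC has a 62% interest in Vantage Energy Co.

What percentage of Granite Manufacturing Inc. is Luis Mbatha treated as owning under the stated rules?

By spousal attribution (R2), Luis Mbatha is treated as also owning Emil Petrov's interest in Meridian Ventures LLC, giving 50% + 14% = 64%.
Chain via Meridian Ventures LLC → Ironwood Realty LP (R1): 64% × 59% × 42% = 15.8592% of Granite Manufacturing Inc.

15.8592%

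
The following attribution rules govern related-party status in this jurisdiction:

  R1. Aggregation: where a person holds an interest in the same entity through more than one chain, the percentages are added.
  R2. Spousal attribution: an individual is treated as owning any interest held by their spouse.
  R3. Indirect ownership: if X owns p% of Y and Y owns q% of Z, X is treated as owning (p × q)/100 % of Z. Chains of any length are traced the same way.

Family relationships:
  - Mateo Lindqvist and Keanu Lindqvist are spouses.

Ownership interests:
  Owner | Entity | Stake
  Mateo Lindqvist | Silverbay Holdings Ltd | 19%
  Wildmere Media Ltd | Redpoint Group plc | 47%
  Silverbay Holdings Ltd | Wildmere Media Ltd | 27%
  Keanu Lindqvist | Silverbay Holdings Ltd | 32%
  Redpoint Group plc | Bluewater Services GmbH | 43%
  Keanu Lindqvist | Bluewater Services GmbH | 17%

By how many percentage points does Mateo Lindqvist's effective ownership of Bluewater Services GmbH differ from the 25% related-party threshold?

5.217083

By spousal attribution (R2), Mateo Lindqvist is treated as also owning Keanu Lindqvist's interest in Silverbay Holdings Ltd, giving 19% + 32% = 51%.
By spousal attribution (R2), Mateo Lindqvist is treated as owning Keanu Lindqvist's 17% interest in Bluewater Services GmbH.
Chain via Silverbay Holdings Ltd → Wildmere Media Ltd → Redpoint Group plc (R3): 51% × 27% × 47% × 43% = 2.782917% of Bluewater Services GmbH.
Direct interest in Bluewater Services GmbH: 17%.
Aggregating (R1): 2.782917% + 17% = 19.782917%.
19.782917% falls short of the 25% threshold by 5.217083 percentage points.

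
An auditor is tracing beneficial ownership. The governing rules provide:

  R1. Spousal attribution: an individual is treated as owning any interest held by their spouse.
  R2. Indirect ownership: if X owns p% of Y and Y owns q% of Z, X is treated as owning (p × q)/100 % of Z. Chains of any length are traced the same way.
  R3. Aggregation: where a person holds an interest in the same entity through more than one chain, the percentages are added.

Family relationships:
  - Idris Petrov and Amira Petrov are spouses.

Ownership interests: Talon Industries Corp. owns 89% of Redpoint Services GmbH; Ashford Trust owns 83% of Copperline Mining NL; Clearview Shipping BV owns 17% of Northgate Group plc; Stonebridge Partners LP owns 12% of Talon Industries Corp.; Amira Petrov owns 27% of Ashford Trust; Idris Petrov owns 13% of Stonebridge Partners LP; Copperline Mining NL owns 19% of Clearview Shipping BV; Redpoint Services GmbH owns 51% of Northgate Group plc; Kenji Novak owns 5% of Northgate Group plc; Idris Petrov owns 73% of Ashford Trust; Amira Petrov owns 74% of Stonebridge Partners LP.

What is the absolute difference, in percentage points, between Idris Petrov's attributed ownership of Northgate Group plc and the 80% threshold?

72.580384

By spousal attribution (R1), Idris Petrov is treated as also owning Amira Petrov's interest in Stonebridge Partners LP, giving 13% + 74% = 87%.
By spousal attribution (R1), Idris Petrov is treated as also owning Amira Petrov's interest in Ashford Trust, giving 73% + 27% = 100%.
Chain via Stonebridge Partners LP → Talon Industries Corp. → Redpoint Services GmbH (R2): 87% × 12% × 89% × 51% = 4.738716% of Northgate Group plc.
Chain via Ashford Trust → Copperline Mining NL → Clearview Shipping BV (R2): 100% × 83% × 19% × 17% = 2.6809% of Northgate Group plc.
Aggregating (R3): 4.738716% + 2.6809% = 7.419616%.
7.419616% falls short of the 80% threshold by 72.580384 percentage points.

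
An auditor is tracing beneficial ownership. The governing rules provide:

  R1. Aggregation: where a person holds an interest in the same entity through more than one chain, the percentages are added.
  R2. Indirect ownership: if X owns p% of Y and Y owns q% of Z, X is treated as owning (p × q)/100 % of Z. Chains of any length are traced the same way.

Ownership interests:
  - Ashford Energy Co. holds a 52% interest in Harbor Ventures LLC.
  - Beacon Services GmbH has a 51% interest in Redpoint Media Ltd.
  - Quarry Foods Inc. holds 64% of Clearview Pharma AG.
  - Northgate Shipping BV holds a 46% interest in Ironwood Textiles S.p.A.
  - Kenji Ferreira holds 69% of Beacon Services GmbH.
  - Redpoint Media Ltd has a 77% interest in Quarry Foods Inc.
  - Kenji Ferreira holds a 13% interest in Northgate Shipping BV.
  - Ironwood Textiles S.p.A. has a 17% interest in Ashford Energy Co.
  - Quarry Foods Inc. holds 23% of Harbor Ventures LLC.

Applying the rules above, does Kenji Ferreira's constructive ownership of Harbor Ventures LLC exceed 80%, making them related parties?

Chain via Beacon Services GmbH → Redpoint Media Ltd → Quarry Foods Inc. (R2): 69% × 51% × 77% × 23% = 6.232149% of Harbor Ventures LLC.
Chain via Northgate Shipping BV → Ironwood Textiles S.p.A. → Ashford Energy Co. (R2): 13% × 46% × 17% × 52% = 0.528632% of Harbor Ventures LLC.
Aggregating (R1): 6.232149% + 0.528632% = 6.760781%.
6.760781% does not exceed the 80% threshold, so Kenji is not a related party to Harbor Ventures LLC.

No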